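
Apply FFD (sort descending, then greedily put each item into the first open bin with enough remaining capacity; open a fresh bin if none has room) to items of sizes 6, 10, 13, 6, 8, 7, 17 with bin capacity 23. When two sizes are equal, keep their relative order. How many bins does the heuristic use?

Sorted descending: 17, 13, 10, 8, 7, 6, 6.
  17 → bin 1 (new)  [load 17/23]
  13 → bin 2 (new)  [load 13/23]
  10 → bin 2  [load 23/23]
  8 → bin 3 (new)  [load 8/23]
  7 → bin 3  [load 15/23]
  6 → bin 1  [load 23/23]
  6 → bin 3  [load 21/23]
3 bins opened.

3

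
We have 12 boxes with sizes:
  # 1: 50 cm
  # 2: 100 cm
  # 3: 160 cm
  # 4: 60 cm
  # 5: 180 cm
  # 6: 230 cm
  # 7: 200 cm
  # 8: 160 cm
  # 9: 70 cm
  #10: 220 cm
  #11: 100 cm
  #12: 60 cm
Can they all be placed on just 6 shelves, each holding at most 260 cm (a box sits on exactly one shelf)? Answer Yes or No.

No

Total = 1590 cm; ⌈1590/260⌉ = 7.
At least 7 shelves are required, but only 6 are allowed.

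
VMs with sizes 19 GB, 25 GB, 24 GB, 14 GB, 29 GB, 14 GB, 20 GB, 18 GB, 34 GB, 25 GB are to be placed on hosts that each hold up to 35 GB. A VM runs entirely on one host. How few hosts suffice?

8

Total = 34 + 29 + 25 + 25 + 24 + 20 + 19 + 18 + 14 + 14 = 222 GB.
Lower bound: ⌈222/35⌉ = 7 hosts.
Also, 8 VMs each exceed 35/2 GB, and no two of those can share a host, so at least 8 hosts are needed.
A packing using 8 hosts:
  host 1: 34 = 34
  host 2: 29 = 29
  host 3: 25 = 25
  host 4: 25 = 25
  host 5: 24 = 24
  host 6: 20 + 14 = 34
  host 7: 19 + 14 = 33
  host 8: 18 = 18
This matches the lower bound, so 8 is optimal.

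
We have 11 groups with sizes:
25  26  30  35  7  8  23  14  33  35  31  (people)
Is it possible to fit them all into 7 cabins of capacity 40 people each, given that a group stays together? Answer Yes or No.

Total = 267 people; ⌈267/40⌉ = 7.
8 groups each exceed half the capacity and cannot share a cabin, forcing at least 8 cabins.
At least 8 cabins are required, but only 7 are allowed.

No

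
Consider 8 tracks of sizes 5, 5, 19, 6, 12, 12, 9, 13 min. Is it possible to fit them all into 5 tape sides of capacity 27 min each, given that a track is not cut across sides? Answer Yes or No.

Yes

A valid assignment using 4 tape sides:
  side 1: 19 + 6 = 25
  side 2: 13 + 12 = 25
  side 3: 12 + 9 + 5 = 26
  side 4: 5 = 5
That uses only 4 ≤ 5, so 5 tape sides are enough.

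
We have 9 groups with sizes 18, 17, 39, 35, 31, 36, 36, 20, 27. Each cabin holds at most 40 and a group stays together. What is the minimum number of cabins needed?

8

Total = 39 + 36 + 36 + 35 + 31 + 27 + 20 + 18 + 17 = 259.
Lower bound: ⌈259/40⌉ = 7 cabins.
A packing using 8 cabins:
  cabin 1: 39 = 39
  cabin 2: 36 = 36
  cabin 3: 36 = 36
  cabin 4: 35 = 35
  cabin 5: 31 = 31
  cabin 6: 27 = 27
  cabin 7: 20 + 18 = 38
  cabin 8: 17 = 17
No arrangement into 7 cabins stays within capacity, so 8 is optimal.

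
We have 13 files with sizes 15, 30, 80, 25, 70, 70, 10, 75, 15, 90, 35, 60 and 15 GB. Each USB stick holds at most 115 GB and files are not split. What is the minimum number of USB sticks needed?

6

Total = 90 + 80 + 75 + 70 + 70 + 60 + 35 + 30 + 25 + 15 + 15 + 15 + 10 = 590 GB.
Lower bound: ⌈590/115⌉ = 6 USB sticks.
A packing using 6 USB sticks:
  USB stick 1: 90 + 25 = 115
  USB stick 2: 80 + 35 = 115
  USB stick 3: 75 + 30 + 10 = 115
  USB stick 4: 70 + 15 + 15 + 15 = 115
  USB stick 5: 70 = 70
  USB stick 6: 60 = 60
This matches the lower bound, so 6 is optimal.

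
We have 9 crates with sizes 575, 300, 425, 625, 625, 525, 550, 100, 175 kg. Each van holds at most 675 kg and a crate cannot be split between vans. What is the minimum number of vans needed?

Total = 625 + 625 + 575 + 550 + 525 + 425 + 300 + 175 + 100 = 3900 kg.
Lower bound: ⌈3900/675⌉ = 6 vans.
A packing using 7 vans:
  van 1: 625 = 625
  van 2: 625 = 625
  van 3: 575 + 100 = 675
  van 4: 550 = 550
  van 5: 525 = 525
  van 6: 425 + 175 = 600
  van 7: 300 = 300
No arrangement into 6 vans stays within capacity, so 7 is optimal.

7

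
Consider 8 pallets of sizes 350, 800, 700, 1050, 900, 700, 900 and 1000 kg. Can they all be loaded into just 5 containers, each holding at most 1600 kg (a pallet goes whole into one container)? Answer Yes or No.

A valid assignment using 5 containers:
  container 1: 1050 + 350 = 1400
  container 2: 1000 = 1000
  container 3: 900 + 700 = 1600
  container 4: 900 + 700 = 1600
  container 5: 800 = 800
Every load is within 1600 kg, so 5 containers suffice.

Yes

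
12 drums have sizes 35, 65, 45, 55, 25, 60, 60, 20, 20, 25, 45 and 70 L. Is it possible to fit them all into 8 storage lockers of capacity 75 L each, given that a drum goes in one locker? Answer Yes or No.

A valid assignment using 8 storage lockers:
  locker 1: 70 = 70
  locker 2: 65 = 65
  locker 3: 60 = 60
  locker 4: 60 = 60
  locker 5: 55 + 20 = 75
  locker 6: 45 + 25 = 70
  locker 7: 45 + 25 = 70
  locker 8: 35 + 20 = 55
Every load is within 75 L, so 8 storage lockers suffice.

Yes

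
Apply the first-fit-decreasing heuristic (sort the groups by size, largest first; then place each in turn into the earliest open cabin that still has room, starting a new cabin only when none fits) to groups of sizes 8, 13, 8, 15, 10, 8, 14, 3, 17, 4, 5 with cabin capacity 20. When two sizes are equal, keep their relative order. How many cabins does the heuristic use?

Sorted descending: 17, 15, 14, 13, 10, 8, 8, 8, 5, 4, 3.
  17 → cabin 1 (new)  [load 17/20]
  15 → cabin 2 (new)  [load 15/20]
  14 → cabin 3 (new)  [load 14/20]
  13 → cabin 4 (new)  [load 13/20]
  10 → cabin 5 (new)  [load 10/20]
  8 → cabin 5  [load 18/20]
  8 → cabin 6 (new)  [load 8/20]
  8 → cabin 6  [load 16/20]
  5 → cabin 2  [load 20/20]
  4 → cabin 3  [load 18/20]
  3 → cabin 1  [load 20/20]
6 cabins opened.

6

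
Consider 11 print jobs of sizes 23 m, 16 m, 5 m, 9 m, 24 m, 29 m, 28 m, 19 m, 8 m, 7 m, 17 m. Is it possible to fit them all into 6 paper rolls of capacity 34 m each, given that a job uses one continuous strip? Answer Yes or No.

A valid assignment using 6 paper rolls:
  roll 1: 29 + 5 = 34
  roll 2: 28 = 28
  roll 3: 24 + 9 = 33
  roll 4: 23 + 8 = 31
  roll 5: 19 + 7 = 26
  roll 6: 17 + 16 = 33
Every load is within 34 m, so 6 paper rolls suffice.

Yes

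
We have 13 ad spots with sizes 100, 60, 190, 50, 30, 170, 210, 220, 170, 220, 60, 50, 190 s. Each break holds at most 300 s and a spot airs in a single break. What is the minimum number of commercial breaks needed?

Total = 220 + 220 + 210 + 190 + 190 + 170 + 170 + 100 + 60 + 60 + 50 + 50 + 30 = 1720 s.
Lower bound: ⌈1720/300⌉ = 6 commercial breaks.
Also, 7 ad spots each exceed 150 s, and no two of those can share a break, so at least 7 commercial breaks are needed.
A packing using 7 commercial breaks:
  break 1: 220 + 60 = 280
  break 2: 220 + 60 = 280
  break 3: 210 + 50 + 30 = 290
  break 4: 190 + 100 = 290
  break 5: 190 + 50 = 240
  break 6: 170 = 170
  break 7: 170 = 170
This matches the lower bound, so 7 is optimal.

7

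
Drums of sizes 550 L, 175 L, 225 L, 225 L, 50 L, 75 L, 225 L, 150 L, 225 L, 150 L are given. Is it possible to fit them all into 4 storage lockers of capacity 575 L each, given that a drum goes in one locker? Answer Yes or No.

Yes

A valid assignment using 4 storage lockers:
  locker 1: 550 = 550
  locker 2: 225 + 225 + 75 + 50 = 575
  locker 3: 225 + 225 = 450
  locker 4: 175 + 150 + 150 = 475
Every load is within 575 L, so 4 storage lockers suffice.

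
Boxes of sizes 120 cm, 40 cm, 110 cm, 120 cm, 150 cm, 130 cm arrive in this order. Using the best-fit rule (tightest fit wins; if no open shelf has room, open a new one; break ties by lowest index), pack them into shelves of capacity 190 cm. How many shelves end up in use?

  120 → shelf 1 (new)  [load 120/190]
  40 → shelf 1  [load 160/190]
  110 → shelf 2 (new)  [load 110/190]
  120 → shelf 3 (new)  [load 120/190]
  150 → shelf 4 (new)  [load 150/190]
  130 → shelf 5 (new)  [load 130/190]
5 shelves opened.

5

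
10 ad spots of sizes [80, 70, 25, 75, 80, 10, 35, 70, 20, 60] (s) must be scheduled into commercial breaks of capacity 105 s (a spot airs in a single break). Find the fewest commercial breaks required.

Total = 80 + 80 + 75 + 70 + 70 + 60 + 35 + 25 + 20 + 10 = 525 s.
Lower bound: ⌈525/105⌉ = 5 commercial breaks.
Also, 6 ad spots each exceed 105/2 s, and no two of those can share a break, so at least 6 commercial breaks are needed.
A packing using 6 commercial breaks:
  break 1: 80 + 25 = 105
  break 2: 80 + 20 = 100
  break 3: 75 + 10 = 85
  break 4: 70 + 35 = 105
  break 5: 70 = 70
  break 6: 60 = 60
This matches the lower bound, so 6 is optimal.

6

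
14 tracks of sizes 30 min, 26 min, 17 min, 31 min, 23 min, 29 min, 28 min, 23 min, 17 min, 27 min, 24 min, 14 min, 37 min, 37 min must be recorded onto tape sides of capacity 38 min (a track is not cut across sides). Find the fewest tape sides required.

12

Total = 37 + 37 + 31 + 30 + 29 + 28 + 27 + 26 + 24 + 23 + 23 + 17 + 17 + 14 = 363 min.
Lower bound: ⌈363/38⌉ = 10 tape sides.
Also, 11 tracks each exceed 19 min, and no two of those can share a side, so at least 11 tape sides are needed.
A packing using 12 tape sides:
  side 1: 37 = 37
  side 2: 37 = 37
  side 3: 31 = 31
  side 4: 30 = 30
  side 5: 29 = 29
  side 6: 28 = 28
  side 7: 27 = 27
  side 8: 26 = 26
  side 9: 24 + 14 = 38
  side 10: 23 = 23
  side 11: 23 = 23
  side 12: 17 + 17 = 34
No arrangement into 11 tape sides stays within capacity, so 12 is optimal.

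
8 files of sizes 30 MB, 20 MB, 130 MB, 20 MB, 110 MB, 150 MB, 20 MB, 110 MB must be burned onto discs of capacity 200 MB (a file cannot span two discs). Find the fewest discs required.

Total = 150 + 130 + 110 + 110 + 30 + 20 + 20 + 20 = 590 MB.
Lower bound: ⌈590/200⌉ = 3 discs.
Also, 4 files each exceed 100 MB, and no two of those can share a disc, so at least 4 discs are needed.
A packing using 4 discs:
  disc 1: 150 + 30 + 20 = 200
  disc 2: 130 + 20 + 20 = 170
  disc 3: 110 = 110
  disc 4: 110 = 110
This matches the lower bound, so 4 is optimal.

4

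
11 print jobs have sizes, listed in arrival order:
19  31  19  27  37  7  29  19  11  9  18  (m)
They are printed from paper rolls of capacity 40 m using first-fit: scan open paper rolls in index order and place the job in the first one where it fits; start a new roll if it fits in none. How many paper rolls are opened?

6

  19 → roll 1 (new)  [load 19/40]
  31 → roll 2 (new)  [load 31/40]
  19 → roll 1  [load 38/40]
  27 → roll 3 (new)  [load 27/40]
  37 → roll 4 (new)  [load 37/40]
  7 → roll 2  [load 38/40]
  29 → roll 5 (new)  [load 29/40]
  19 → roll 6 (new)  [load 19/40]
  11 → roll 3  [load 38/40]
  9 → roll 5  [load 38/40]
  18 → roll 6  [load 37/40]
6 paper rolls opened.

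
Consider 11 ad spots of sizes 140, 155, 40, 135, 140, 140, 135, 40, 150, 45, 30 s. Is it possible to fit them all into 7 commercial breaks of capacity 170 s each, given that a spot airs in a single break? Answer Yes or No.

Total = 1150 s; ⌈1150/170⌉ = 7.
The bound of 7 does not rule out 7, but exhaustive search shows no assignment into 7 commercial breaks of capacity 170 s exists — the minimum is 8.

No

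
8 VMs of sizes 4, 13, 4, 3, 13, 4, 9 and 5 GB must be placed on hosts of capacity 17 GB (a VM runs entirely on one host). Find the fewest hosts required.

4

Total = 13 + 13 + 9 + 5 + 4 + 4 + 4 + 3 = 55 GB.
Lower bound: ⌈55/17⌉ = 4 hosts.
A packing using 4 hosts:
  host 1: 13 + 4 = 17
  host 2: 13 + 4 = 17
  host 3: 9 + 5 + 3 = 17
  host 4: 4 = 4
This matches the lower bound, so 4 is optimal.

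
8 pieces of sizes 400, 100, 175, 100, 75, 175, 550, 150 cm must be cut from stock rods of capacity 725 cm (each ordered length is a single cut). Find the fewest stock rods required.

3

Total = 550 + 400 + 175 + 175 + 150 + 100 + 100 + 75 = 1725 cm.
Lower bound: ⌈1725/725⌉ = 3 stock rods.
A packing using 3 stock rods:
  stock rod 1: 550 + 175 = 725
  stock rod 2: 400 + 175 + 150 = 725
  stock rod 3: 100 + 100 + 75 = 275
This matches the lower bound, so 3 is optimal.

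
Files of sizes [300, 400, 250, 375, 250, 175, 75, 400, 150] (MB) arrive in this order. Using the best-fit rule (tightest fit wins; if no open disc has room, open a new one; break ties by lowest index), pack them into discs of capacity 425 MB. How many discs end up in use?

6

  300 → disc 1 (new)  [load 300/425]
  400 → disc 2 (new)  [load 400/425]
  250 → disc 3 (new)  [load 250/425]
  375 → disc 4 (new)  [load 375/425]
  250 → disc 5 (new)  [load 250/425]
  175 → disc 3  [load 425/425]
  75 → disc 1  [load 375/425]
  400 → disc 6 (new)  [load 400/425]
  150 → disc 5  [load 400/425]
6 discs opened.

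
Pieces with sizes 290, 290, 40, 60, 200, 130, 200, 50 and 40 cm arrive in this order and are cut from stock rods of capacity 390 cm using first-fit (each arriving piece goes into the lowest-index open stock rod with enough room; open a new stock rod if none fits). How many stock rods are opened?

  290 → stock rod 1 (new)  [load 290/390]
  290 → stock rod 2 (new)  [load 290/390]
  40 → stock rod 1  [load 330/390]
  60 → stock rod 1  [load 390/390]
  200 → stock rod 3 (new)  [load 200/390]
  130 → stock rod 3  [load 330/390]
  200 → stock rod 4 (new)  [load 200/390]
  50 → stock rod 2  [load 340/390]
  40 → stock rod 2  [load 380/390]
4 stock rods opened.

4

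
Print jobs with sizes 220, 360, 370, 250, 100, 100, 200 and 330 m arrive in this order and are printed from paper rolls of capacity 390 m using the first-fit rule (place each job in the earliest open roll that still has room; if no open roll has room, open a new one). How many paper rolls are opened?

  220 → roll 1 (new)  [load 220/390]
  360 → roll 2 (new)  [load 360/390]
  370 → roll 3 (new)  [load 370/390]
  250 → roll 4 (new)  [load 250/390]
  100 → roll 1  [load 320/390]
  100 → roll 4  [load 350/390]
  200 → roll 5 (new)  [load 200/390]
  330 → roll 6 (new)  [load 330/390]
6 paper rolls opened.

6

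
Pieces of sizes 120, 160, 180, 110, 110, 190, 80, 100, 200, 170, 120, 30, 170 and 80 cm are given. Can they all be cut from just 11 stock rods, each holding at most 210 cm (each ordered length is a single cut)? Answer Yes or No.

Yes

A valid assignment using 10 stock rods:
  stock rod 1: 200 = 200
  stock rod 2: 190 = 190
  stock rod 3: 180 + 30 = 210
  stock rod 4: 170 = 170
  stock rod 5: 170 = 170
  stock rod 6: 160 = 160
  stock rod 7: 120 + 80 = 200
  stock rod 8: 120 + 80 = 200
  stock rod 9: 110 + 100 = 210
  stock rod 10: 110 = 110
That uses only 10 ≤ 11, so 11 stock rods are enough.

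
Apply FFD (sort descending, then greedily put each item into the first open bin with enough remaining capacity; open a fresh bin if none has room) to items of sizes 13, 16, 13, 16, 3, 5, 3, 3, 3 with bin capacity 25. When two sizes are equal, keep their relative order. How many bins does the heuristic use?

Sorted descending: 16, 16, 13, 13, 5, 3, 3, 3, 3.
  16 → bin 1 (new)  [load 16/25]
  16 → bin 2 (new)  [load 16/25]
  13 → bin 3 (new)  [load 13/25]
  13 → bin 4 (new)  [load 13/25]
  5 → bin 1  [load 21/25]
  3 → bin 1  [load 24/25]
  3 → bin 2  [load 19/25]
  3 → bin 2  [load 22/25]
  3 → bin 2  [load 25/25]
4 bins opened.

4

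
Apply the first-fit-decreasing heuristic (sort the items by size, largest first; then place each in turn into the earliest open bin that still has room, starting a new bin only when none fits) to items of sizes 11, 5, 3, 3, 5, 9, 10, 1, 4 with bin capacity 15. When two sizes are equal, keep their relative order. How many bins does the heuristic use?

4

Sorted descending: 11, 10, 9, 5, 5, 4, 3, 3, 1.
  11 → bin 1 (new)  [load 11/15]
  10 → bin 2 (new)  [load 10/15]
  9 → bin 3 (new)  [load 9/15]
  5 → bin 2  [load 15/15]
  5 → bin 3  [load 14/15]
  4 → bin 1  [load 15/15]
  3 → bin 4 (new)  [load 3/15]
  3 → bin 4  [load 6/15]
  1 → bin 3  [load 15/15]
4 bins opened.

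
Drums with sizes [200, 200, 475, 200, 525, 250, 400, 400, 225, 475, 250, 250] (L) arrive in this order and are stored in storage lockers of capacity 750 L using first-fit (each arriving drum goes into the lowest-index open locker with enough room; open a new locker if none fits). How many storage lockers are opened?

6

  200 → locker 1 (new)  [load 200/750]
  200 → locker 1  [load 400/750]
  475 → locker 2 (new)  [load 475/750]
  200 → locker 1  [load 600/750]
  525 → locker 3 (new)  [load 525/750]
  250 → locker 2  [load 725/750]
  400 → locker 4 (new)  [load 400/750]
  400 → locker 5 (new)  [load 400/750]
  225 → locker 3  [load 750/750]
  475 → locker 6 (new)  [load 475/750]
  250 → locker 4  [load 650/750]
  250 → locker 5  [load 650/750]
6 storage lockers opened.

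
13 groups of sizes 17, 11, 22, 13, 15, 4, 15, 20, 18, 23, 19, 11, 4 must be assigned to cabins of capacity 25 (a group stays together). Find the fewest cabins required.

10

Total = 23 + 22 + 20 + 19 + 18 + 17 + 15 + 15 + 13 + 11 + 11 + 4 + 4 = 192.
Lower bound: ⌈192/25⌉ = 8 cabins.
Also, 9 groups each exceed 25/2, and no two of those can share a cabin, so at least 9 cabins are needed.
A packing using 10 cabins:
  cabin 1: 23 = 23
  cabin 2: 22 = 22
  cabin 3: 20 + 4 = 24
  cabin 4: 19 + 4 = 23
  cabin 5: 18 = 18
  cabin 6: 17 = 17
  cabin 7: 15 = 15
  cabin 8: 15 = 15
  cabin 9: 13 + 11 = 24
  cabin 10: 11 = 11
No arrangement into 9 cabins stays within capacity, so 10 is optimal.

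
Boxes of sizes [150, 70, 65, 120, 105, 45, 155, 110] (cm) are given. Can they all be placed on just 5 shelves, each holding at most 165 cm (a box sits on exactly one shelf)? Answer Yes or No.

No

Total = 820 cm; ⌈820/165⌉ = 5.
The bound of 5 does not rule out 5, but exhaustive search shows no assignment into 5 shelves of capacity 165 cm exists — the minimum is 6.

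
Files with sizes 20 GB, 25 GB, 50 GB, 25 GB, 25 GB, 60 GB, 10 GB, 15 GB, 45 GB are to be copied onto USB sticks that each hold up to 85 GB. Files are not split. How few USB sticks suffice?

Total = 60 + 50 + 45 + 25 + 25 + 25 + 20 + 15 + 10 = 275 GB.
Lower bound: ⌈275/85⌉ = 4 USB sticks.
A packing using 4 USB sticks:
  USB stick 1: 60 + 25 = 85
  USB stick 2: 50 + 25 + 10 = 85
  USB stick 3: 45 + 25 + 15 = 85
  USB stick 4: 20 = 20
This matches the lower bound, so 4 is optimal.

4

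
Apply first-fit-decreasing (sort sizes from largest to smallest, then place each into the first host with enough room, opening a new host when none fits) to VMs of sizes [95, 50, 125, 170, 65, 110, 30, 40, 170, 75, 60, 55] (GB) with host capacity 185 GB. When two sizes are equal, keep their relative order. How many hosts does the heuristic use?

6

Sorted descending: 170, 170, 125, 110, 95, 75, 65, 60, 55, 50, 40, 30.
  170 → host 1 (new)  [load 170/185]
  170 → host 2 (new)  [load 170/185]
  125 → host 3 (new)  [load 125/185]
  110 → host 4 (new)  [load 110/185]
  95 → host 5 (new)  [load 95/185]
  75 → host 4  [load 185/185]
  65 → host 5  [load 160/185]
  60 → host 3  [load 185/185]
  55 → host 6 (new)  [load 55/185]
  50 → host 6  [load 105/185]
  40 → host 6  [load 145/185]
  30 → host 6  [load 175/185]
6 hosts opened.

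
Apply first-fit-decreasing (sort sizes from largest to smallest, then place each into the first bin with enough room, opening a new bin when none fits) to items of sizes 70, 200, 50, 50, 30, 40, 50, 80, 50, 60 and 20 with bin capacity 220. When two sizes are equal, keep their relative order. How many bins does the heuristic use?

Sorted descending: 200, 80, 70, 60, 50, 50, 50, 50, 40, 30, 20.
  200 → bin 1 (new)  [load 200/220]
  80 → bin 2 (new)  [load 80/220]
  70 → bin 2  [load 150/220]
  60 → bin 2  [load 210/220]
  50 → bin 3 (new)  [load 50/220]
  50 → bin 3  [load 100/220]
  50 → bin 3  [load 150/220]
  50 → bin 3  [load 200/220]
  40 → bin 4 (new)  [load 40/220]
  30 → bin 4  [load 70/220]
  20 → bin 1  [load 220/220]
4 bins opened.

4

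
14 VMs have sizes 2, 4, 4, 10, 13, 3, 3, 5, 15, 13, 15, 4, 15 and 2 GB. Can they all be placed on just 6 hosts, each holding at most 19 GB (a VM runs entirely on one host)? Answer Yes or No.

Yes

A valid assignment using 6 hosts:
  host 1: 15 + 4 = 19
  host 2: 15 + 4 = 19
  host 3: 15 + 4 = 19
  host 4: 13 + 5 = 18
  host 5: 13 + 3 + 3 = 19
  host 6: 10 + 2 + 2 = 14
Every load is within 19 GB, so 6 hosts suffice.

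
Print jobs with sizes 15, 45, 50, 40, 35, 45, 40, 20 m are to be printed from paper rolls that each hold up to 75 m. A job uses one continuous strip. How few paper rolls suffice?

5

Total = 50 + 45 + 45 + 40 + 40 + 35 + 20 + 15 = 290 m.
Lower bound: ⌈290/75⌉ = 4 paper rolls.
Also, 5 print jobs each exceed 75/2 m, and no two of those can share a roll, so at least 5 paper rolls are needed.
A packing using 5 paper rolls:
  roll 1: 50 + 20 = 70
  roll 2: 45 + 15 = 60
  roll 3: 45 = 45
  roll 4: 40 + 35 = 75
  roll 5: 40 = 40
This matches the lower bound, so 5 is optimal.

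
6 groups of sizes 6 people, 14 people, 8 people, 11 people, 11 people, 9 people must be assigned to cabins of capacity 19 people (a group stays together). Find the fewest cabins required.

Total = 14 + 11 + 11 + 9 + 8 + 6 = 59 people.
Lower bound: ⌈59/19⌉ = 4 cabins.
A packing using 4 cabins:
  cabin 1: 14 = 14
  cabin 2: 11 + 8 = 19
  cabin 3: 11 + 6 = 17
  cabin 4: 9 = 9
This matches the lower bound, so 4 is optimal.

4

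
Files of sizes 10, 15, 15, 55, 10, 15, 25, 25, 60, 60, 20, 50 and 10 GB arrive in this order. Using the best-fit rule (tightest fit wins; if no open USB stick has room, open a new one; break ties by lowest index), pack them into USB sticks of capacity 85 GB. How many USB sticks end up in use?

5

  10 → USB stick 1 (new)  [load 10/85]
  15 → USB stick 1  [load 25/85]
  15 → USB stick 1  [load 40/85]
  55 → USB stick 2 (new)  [load 55/85]
  10 → USB stick 2  [load 65/85]
  15 → USB stick 2  [load 80/85]
  25 → USB stick 1  [load 65/85]
  25 → USB stick 3 (new)  [load 25/85]
  60 → USB stick 3  [load 85/85]
  60 → USB stick 4 (new)  [load 60/85]
  20 → USB stick 1  [load 85/85]
  50 → USB stick 5 (new)  [load 50/85]
  10 → USB stick 4  [load 70/85]
5 USB sticks opened.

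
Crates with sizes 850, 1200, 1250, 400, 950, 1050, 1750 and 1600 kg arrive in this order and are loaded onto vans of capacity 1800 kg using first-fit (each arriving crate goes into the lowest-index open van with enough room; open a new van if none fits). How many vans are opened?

7

  850 → van 1 (new)  [load 850/1800]
  1200 → van 2 (new)  [load 1200/1800]
  1250 → van 3 (new)  [load 1250/1800]
  400 → van 1  [load 1250/1800]
  950 → van 4 (new)  [load 950/1800]
  1050 → van 5 (new)  [load 1050/1800]
  1750 → van 6 (new)  [load 1750/1800]
  1600 → van 7 (new)  [load 1600/1800]
7 vans opened.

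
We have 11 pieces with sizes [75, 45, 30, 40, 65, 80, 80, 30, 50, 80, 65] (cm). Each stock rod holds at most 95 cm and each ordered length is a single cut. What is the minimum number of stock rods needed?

8

Total = 80 + 80 + 80 + 75 + 65 + 65 + 50 + 45 + 40 + 30 + 30 = 640 cm.
Lower bound: ⌈640/95⌉ = 7 stock rods.
A packing using 8 stock rods:
  stock rod 1: 80 = 80
  stock rod 2: 80 = 80
  stock rod 3: 80 = 80
  stock rod 4: 75 = 75
  stock rod 5: 65 + 30 = 95
  stock rod 6: 65 + 30 = 95
  stock rod 7: 50 + 45 = 95
  stock rod 8: 40 = 40
No arrangement into 7 stock rods stays within capacity, so 8 is optimal.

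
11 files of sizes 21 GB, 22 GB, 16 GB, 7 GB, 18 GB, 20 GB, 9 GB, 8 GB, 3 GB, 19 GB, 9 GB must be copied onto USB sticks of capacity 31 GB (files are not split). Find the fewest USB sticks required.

6

Total = 22 + 21 + 20 + 19 + 18 + 16 + 9 + 9 + 8 + 7 + 3 = 152 GB.
Lower bound: ⌈152/31⌉ = 5 USB sticks.
Also, 6 files each exceed 31/2 GB, and no two of those can share a USB stick, so at least 6 USB sticks are needed.
A packing using 6 USB sticks:
  USB stick 1: 22 + 9 = 31
  USB stick 2: 21 + 9 = 30
  USB stick 3: 20 + 8 + 3 = 31
  USB stick 4: 19 + 7 = 26
  USB stick 5: 18 = 18
  USB stick 6: 16 = 16
This matches the lower bound, so 6 is optimal.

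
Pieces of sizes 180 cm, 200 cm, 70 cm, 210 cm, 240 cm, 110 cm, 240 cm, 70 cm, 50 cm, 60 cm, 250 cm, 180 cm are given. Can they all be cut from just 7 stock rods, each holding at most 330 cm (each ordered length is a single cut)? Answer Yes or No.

Yes

A valid assignment using 7 stock rods:
  stock rod 1: 250 + 70 = 320
  stock rod 2: 240 + 70 = 310
  stock rod 3: 240 + 60 = 300
  stock rod 4: 210 + 110 = 320
  stock rod 5: 200 + 50 = 250
  stock rod 6: 180 = 180
  stock rod 7: 180 = 180
Every load is within 330 cm, so 7 stock rods suffice.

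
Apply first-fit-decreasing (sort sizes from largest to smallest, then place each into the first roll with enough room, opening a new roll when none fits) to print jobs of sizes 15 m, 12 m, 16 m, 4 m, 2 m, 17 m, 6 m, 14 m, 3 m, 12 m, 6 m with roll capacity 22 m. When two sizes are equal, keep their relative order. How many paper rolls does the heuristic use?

6

Sorted descending: 17, 16, 15, 14, 12, 12, 6, 6, 4, 3, 2.
  17 → roll 1 (new)  [load 17/22]
  16 → roll 2 (new)  [load 16/22]
  15 → roll 3 (new)  [load 15/22]
  14 → roll 4 (new)  [load 14/22]
  12 → roll 5 (new)  [load 12/22]
  12 → roll 6 (new)  [load 12/22]
  6 → roll 2  [load 22/22]
  6 → roll 3  [load 21/22]
  4 → roll 1  [load 21/22]
  3 → roll 4  [load 17/22]
  2 → roll 4  [load 19/22]
6 paper rolls opened.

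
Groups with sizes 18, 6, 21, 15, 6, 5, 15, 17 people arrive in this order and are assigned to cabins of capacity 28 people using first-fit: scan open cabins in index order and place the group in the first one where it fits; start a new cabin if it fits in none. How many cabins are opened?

5

  18 → cabin 1 (new)  [load 18/28]
  6 → cabin 1  [load 24/28]
  21 → cabin 2 (new)  [load 21/28]
  15 → cabin 3 (new)  [load 15/28]
  6 → cabin 2  [load 27/28]
  5 → cabin 3  [load 20/28]
  15 → cabin 4 (new)  [load 15/28]
  17 → cabin 5 (new)  [load 17/28]
5 cabins opened.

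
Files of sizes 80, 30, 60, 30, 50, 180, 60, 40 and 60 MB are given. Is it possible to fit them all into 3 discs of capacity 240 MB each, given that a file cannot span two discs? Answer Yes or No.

Yes

A valid assignment using 3 discs:
  disc 1: 180 + 60 = 240
  disc 2: 80 + 60 + 60 + 40 = 240
  disc 3: 50 + 30 + 30 = 110
Every load is within 240 MB, so 3 discs suffice.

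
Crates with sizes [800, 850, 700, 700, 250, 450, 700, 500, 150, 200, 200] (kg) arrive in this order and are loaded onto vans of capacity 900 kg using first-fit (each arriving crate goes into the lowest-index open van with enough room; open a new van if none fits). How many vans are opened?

7

  800 → van 1 (new)  [load 800/900]
  850 → van 2 (new)  [load 850/900]
  700 → van 3 (new)  [load 700/900]
  700 → van 4 (new)  [load 700/900]
  250 → van 5 (new)  [load 250/900]
  450 → van 5  [load 700/900]
  700 → van 6 (new)  [load 700/900]
  500 → van 7 (new)  [load 500/900]
  150 → van 3  [load 850/900]
  200 → van 4  [load 900/900]
  200 → van 5  [load 900/900]
7 vans opened.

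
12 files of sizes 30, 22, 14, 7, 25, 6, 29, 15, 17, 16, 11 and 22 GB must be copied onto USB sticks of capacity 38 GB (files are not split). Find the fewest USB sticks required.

Total = 30 + 29 + 25 + 22 + 22 + 17 + 16 + 15 + 14 + 11 + 7 + 6 = 214 GB.
Lower bound: ⌈214/38⌉ = 6 USB sticks.
A packing using 6 USB sticks:
  USB stick 1: 30 + 7 = 37
  USB stick 2: 29 + 6 = 35
  USB stick 3: 25 + 11 = 36
  USB stick 4: 22 + 16 = 38
  USB stick 5: 22 + 15 = 37
  USB stick 6: 17 + 14 = 31
This matches the lower bound, so 6 is optimal.

6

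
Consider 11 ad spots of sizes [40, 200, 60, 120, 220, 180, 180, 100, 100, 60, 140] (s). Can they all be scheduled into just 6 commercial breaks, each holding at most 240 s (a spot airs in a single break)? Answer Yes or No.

A valid assignment using 6 commercial breaks:
  break 1: 220 = 220
  break 2: 200 + 40 = 240
  break 3: 180 + 60 = 240
  break 4: 180 + 60 = 240
  break 5: 140 + 100 = 240
  break 6: 120 + 100 = 220
Every load is within 240 s, so 6 commercial breaks suffice.

Yes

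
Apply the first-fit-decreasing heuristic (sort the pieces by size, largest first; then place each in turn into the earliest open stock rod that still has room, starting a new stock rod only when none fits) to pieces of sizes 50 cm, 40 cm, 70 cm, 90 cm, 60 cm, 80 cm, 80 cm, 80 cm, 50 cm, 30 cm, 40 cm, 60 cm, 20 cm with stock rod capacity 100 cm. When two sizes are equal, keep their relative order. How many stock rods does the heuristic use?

8

Sorted descending: 90, 80, 80, 80, 70, 60, 60, 50, 50, 40, 40, 30, 20.
  90 → stock rod 1 (new)  [load 90/100]
  80 → stock rod 2 (new)  [load 80/100]
  80 → stock rod 3 (new)  [load 80/100]
  80 → stock rod 4 (new)  [load 80/100]
  70 → stock rod 5 (new)  [load 70/100]
  60 → stock rod 6 (new)  [load 60/100]
  60 → stock rod 7 (new)  [load 60/100]
  50 → stock rod 8 (new)  [load 50/100]
  50 → stock rod 8  [load 100/100]
  40 → stock rod 6  [load 100/100]
  40 → stock rod 7  [load 100/100]
  30 → stock rod 5  [load 100/100]
  20 → stock rod 2  [load 100/100]
8 stock rods opened.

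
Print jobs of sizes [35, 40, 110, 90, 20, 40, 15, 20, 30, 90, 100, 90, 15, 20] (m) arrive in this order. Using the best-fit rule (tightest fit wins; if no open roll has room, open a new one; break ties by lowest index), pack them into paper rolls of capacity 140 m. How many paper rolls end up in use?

6

  35 → roll 1 (new)  [load 35/140]
  40 → roll 1  [load 75/140]
  110 → roll 2 (new)  [load 110/140]
  90 → roll 3 (new)  [load 90/140]
  20 → roll 2  [load 130/140]
  40 → roll 3  [load 130/140]
  15 → roll 1  [load 90/140]
  20 → roll 1  [load 110/140]
  30 → roll 1  [load 140/140]
  90 → roll 4 (new)  [load 90/140]
  100 → roll 5 (new)  [load 100/140]
  90 → roll 6 (new)  [load 90/140]
  15 → roll 5  [load 115/140]
  20 → roll 5  [load 135/140]
6 paper rolls opened.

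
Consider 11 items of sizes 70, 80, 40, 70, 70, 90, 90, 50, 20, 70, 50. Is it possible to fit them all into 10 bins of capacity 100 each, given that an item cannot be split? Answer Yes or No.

Yes

A valid assignment using 9 bins:
  bin 1: 90 = 90
  bin 2: 90 = 90
  bin 3: 80 + 20 = 100
  bin 4: 70 = 70
  bin 5: 70 = 70
  bin 6: 70 = 70
  bin 7: 70 = 70
  bin 8: 50 + 50 = 100
  bin 9: 40 = 40
That uses only 9 ≤ 10, so 10 bins are enough.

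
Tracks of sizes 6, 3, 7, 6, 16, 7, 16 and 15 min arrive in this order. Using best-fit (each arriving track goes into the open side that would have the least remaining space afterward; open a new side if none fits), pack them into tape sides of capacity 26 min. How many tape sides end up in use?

  6 → side 1 (new)  [load 6/26]
  3 → side 1  [load 9/26]
  7 → side 1  [load 16/26]
  6 → side 1  [load 22/26]
  16 → side 2 (new)  [load 16/26]
  7 → side 2  [load 23/26]
  16 → side 3 (new)  [load 16/26]
  15 → side 4 (new)  [load 15/26]
4 tape sides opened.

4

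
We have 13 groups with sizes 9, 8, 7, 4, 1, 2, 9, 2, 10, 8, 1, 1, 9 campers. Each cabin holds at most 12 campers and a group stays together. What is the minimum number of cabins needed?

7

Total = 10 + 9 + 9 + 9 + 8 + 8 + 7 + 4 + 2 + 2 + 1 + 1 + 1 = 71 campers.
Lower bound: ⌈71/12⌉ = 6 cabins.
Also, 7 groups each exceed 6 campers, and no two of those can share a cabin, so at least 7 cabins are needed.
A packing using 7 cabins:
  cabin 1: 10 + 2 = 12
  cabin 2: 9 + 2 + 1 = 12
  cabin 3: 9 + 1 + 1 = 11
  cabin 4: 9 = 9
  cabin 5: 8 + 4 = 12
  cabin 6: 8 = 8
  cabin 7: 7 = 7
This matches the lower bound, so 7 is optimal.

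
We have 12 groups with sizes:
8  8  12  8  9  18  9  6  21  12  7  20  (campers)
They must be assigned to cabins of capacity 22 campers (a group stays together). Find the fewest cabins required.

7

Total = 21 + 20 + 18 + 12 + 12 + 9 + 9 + 8 + 8 + 8 + 7 + 6 = 138 campers.
Lower bound: ⌈138/22⌉ = 7 cabins.
A packing using 7 cabins:
  cabin 1: 21 = 21
  cabin 2: 20 = 20
  cabin 3: 18 = 18
  cabin 4: 12 + 9 = 21
  cabin 5: 12 + 9 = 21
  cabin 6: 8 + 8 + 6 = 22
  cabin 7: 8 + 7 = 15
This matches the lower bound, so 7 is optimal.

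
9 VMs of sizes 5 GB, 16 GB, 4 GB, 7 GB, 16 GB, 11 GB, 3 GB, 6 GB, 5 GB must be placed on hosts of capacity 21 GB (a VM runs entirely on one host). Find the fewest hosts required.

Total = 16 + 16 + 11 + 7 + 6 + 5 + 5 + 4 + 3 = 73 GB.
Lower bound: ⌈73/21⌉ = 4 hosts.
A packing using 4 hosts:
  host 1: 16 + 5 = 21
  host 2: 16 + 5 = 21
  host 3: 11 + 7 + 3 = 21
  host 4: 6 + 4 = 10
This matches the lower bound, so 4 is optimal.

4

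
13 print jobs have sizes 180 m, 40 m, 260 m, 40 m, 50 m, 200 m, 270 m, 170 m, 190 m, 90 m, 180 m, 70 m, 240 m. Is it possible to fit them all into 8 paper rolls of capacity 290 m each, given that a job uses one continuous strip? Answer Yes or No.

A valid assignment using 8 paper rolls:
  roll 1: 270 = 270
  roll 2: 260 = 260
  roll 3: 240 + 50 = 290
  roll 4: 200 + 90 = 290
  roll 5: 190 + 70 = 260
  roll 6: 180 + 40 + 40 = 260
  roll 7: 180 = 180
  roll 8: 170 = 170
Every load is within 290 m, so 8 paper rolls suffice.

Yes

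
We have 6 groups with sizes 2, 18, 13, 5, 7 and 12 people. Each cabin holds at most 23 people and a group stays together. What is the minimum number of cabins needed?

3

Total = 18 + 13 + 12 + 7 + 5 + 2 = 57 people.
Lower bound: ⌈57/23⌉ = 3 cabins.
A packing using 3 cabins:
  cabin 1: 18 + 5 = 23
  cabin 2: 13 + 7 + 2 = 22
  cabin 3: 12 = 12
This matches the lower bound, so 3 is optimal.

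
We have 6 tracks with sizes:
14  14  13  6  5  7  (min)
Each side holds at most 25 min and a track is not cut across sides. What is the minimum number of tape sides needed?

Total = 14 + 14 + 13 + 7 + 6 + 5 = 59 min.
Lower bound: ⌈59/25⌉ = 3 tape sides.
A packing using 3 tape sides:
  side 1: 14 + 7 = 21
  side 2: 14 + 6 + 5 = 25
  side 3: 13 = 13
This matches the lower bound, so 3 is optimal.

3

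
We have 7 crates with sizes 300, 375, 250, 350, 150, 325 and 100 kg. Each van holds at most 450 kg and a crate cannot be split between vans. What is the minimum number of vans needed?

Total = 375 + 350 + 325 + 300 + 250 + 150 + 100 = 1850 kg.
Lower bound: ⌈1850/450⌉ = 5 vans.
A packing using 5 vans:
  van 1: 375 = 375
  van 2: 350 + 100 = 450
  van 3: 325 = 325
  van 4: 300 + 150 = 450
  van 5: 250 = 250
This matches the lower bound, so 5 is optimal.

5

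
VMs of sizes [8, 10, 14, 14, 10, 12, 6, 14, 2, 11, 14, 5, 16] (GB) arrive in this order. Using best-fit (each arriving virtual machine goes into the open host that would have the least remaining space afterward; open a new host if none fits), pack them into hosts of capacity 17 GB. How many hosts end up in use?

  8 → host 1 (new)  [load 8/17]
  10 → host 2 (new)  [load 10/17]
  14 → host 3 (new)  [load 14/17]
  14 → host 4 (new)  [load 14/17]
  10 → host 5 (new)  [load 10/17]
  12 → host 6 (new)  [load 12/17]
  6 → host 2  [load 16/17]
  14 → host 7 (new)  [load 14/17]
  2 → host 3  [load 16/17]
  11 → host 8 (new)  [load 11/17]
  14 → host 9 (new)  [load 14/17]
  5 → host 6  [load 17/17]
  16 → host 10 (new)  [load 16/17]
10 hosts opened.

10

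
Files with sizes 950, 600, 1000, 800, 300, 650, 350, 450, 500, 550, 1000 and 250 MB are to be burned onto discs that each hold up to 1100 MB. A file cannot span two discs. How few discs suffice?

8

Total = 1000 + 1000 + 950 + 800 + 650 + 600 + 550 + 500 + 450 + 350 + 300 + 250 = 7400 MB.
Lower bound: ⌈7400/1100⌉ = 7 discs.
A packing using 8 discs:
  disc 1: 1000 = 1000
  disc 2: 1000 = 1000
  disc 3: 950 = 950
  disc 4: 800 + 300 = 1100
  disc 5: 650 + 450 = 1100
  disc 6: 600 + 500 = 1100
  disc 7: 550 + 350 = 900
  disc 8: 250 = 250
No arrangement into 7 discs stays within capacity, so 8 is optimal.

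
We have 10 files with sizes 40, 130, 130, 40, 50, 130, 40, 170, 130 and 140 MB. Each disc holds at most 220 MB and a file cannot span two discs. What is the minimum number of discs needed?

Total = 170 + 140 + 130 + 130 + 130 + 130 + 50 + 40 + 40 + 40 = 1000 MB.
Lower bound: ⌈1000/220⌉ = 5 discs.
Also, 6 files each exceed 110 MB, and no two of those can share a disc, so at least 6 discs are needed.
A packing using 6 discs:
  disc 1: 170 + 50 = 220
  disc 2: 140 + 40 + 40 = 220
  disc 3: 130 + 40 = 170
  disc 4: 130 = 130
  disc 5: 130 = 130
  disc 6: 130 = 130
This matches the lower bound, so 6 is optimal.

6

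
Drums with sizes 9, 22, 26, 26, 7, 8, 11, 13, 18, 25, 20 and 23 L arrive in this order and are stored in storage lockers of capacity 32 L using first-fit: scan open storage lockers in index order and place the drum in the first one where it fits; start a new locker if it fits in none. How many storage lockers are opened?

8

  9 → locker 1 (new)  [load 9/32]
  22 → locker 1  [load 31/32]
  26 → locker 2 (new)  [load 26/32]
  26 → locker 3 (new)  [load 26/32]
  7 → locker 4 (new)  [load 7/32]
  8 → locker 4  [load 15/32]
  11 → locker 4  [load 26/32]
  13 → locker 5 (new)  [load 13/32]
  18 → locker 5  [load 31/32]
  25 → locker 6 (new)  [load 25/32]
  20 → locker 7 (new)  [load 20/32]
  23 → locker 8 (new)  [load 23/32]
8 storage lockers opened.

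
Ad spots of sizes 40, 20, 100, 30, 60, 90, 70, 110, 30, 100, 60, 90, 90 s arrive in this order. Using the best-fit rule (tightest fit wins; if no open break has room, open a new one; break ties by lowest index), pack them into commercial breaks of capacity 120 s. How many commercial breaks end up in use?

9

  40 → break 1 (new)  [load 40/120]
  20 → break 1  [load 60/120]
  100 → break 2 (new)  [load 100/120]
  30 → break 1  [load 90/120]
  60 → break 3 (new)  [load 60/120]
  90 → break 4 (new)  [load 90/120]
  70 → break 5 (new)  [load 70/120]
  110 → break 6 (new)  [load 110/120]
  30 → break 1  [load 120/120]
  100 → break 7 (new)  [load 100/120]
  60 → break 3  [load 120/120]
  90 → break 8 (new)  [load 90/120]
  90 → break 9 (new)  [load 90/120]
9 commercial breaks opened.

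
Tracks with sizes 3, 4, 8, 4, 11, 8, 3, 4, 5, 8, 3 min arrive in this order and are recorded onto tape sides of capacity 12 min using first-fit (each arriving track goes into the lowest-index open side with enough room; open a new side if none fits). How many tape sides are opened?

  3 → side 1 (new)  [load 3/12]
  4 → side 1  [load 7/12]
  8 → side 2 (new)  [load 8/12]
  4 → side 1  [load 11/12]
  11 → side 3 (new)  [load 11/12]
  8 → side 4 (new)  [load 8/12]
  3 → side 2  [load 11/12]
  4 → side 4  [load 12/12]
  5 → side 5 (new)  [load 5/12]
  8 → side 6 (new)  [load 8/12]
  3 → side 5  [load 8/12]
6 tape sides opened.

6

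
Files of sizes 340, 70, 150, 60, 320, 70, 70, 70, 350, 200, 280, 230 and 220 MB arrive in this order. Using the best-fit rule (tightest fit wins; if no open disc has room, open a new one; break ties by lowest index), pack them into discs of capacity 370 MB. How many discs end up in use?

  340 → disc 1 (new)  [load 340/370]
  70 → disc 2 (new)  [load 70/370]
  150 → disc 2  [load 220/370]
  60 → disc 2  [load 280/370]
  320 → disc 3 (new)  [load 320/370]
  70 → disc 2  [load 350/370]
  70 → disc 4 (new)  [load 70/370]
  70 → disc 4  [load 140/370]
  350 → disc 5 (new)  [load 350/370]
  200 → disc 4  [load 340/370]
  280 → disc 6 (new)  [load 280/370]
  230 → disc 7 (new)  [load 230/370]
  220 → disc 8 (new)  [load 220/370]
8 discs opened.

8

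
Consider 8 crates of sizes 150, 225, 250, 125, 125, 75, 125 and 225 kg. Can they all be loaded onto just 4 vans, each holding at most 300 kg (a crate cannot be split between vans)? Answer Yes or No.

Total = 1300 kg; ⌈1300/300⌉ = 5.
At least 5 vans are required, but only 4 are allowed.

No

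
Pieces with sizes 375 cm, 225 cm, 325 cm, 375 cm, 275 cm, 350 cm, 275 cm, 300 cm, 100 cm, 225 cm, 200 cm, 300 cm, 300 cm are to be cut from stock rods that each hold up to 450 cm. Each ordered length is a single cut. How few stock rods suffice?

11

Total = 375 + 375 + 350 + 325 + 300 + 300 + 300 + 275 + 275 + 225 + 225 + 200 + 100 = 3625 cm.
Lower bound: ⌈3625/450⌉ = 9 stock rods.
A packing using 11 stock rods:
  stock rod 1: 375 = 375
  stock rod 2: 375 = 375
  stock rod 3: 350 + 100 = 450
  stock rod 4: 325 = 325
  stock rod 5: 300 = 300
  stock rod 6: 300 = 300
  stock rod 7: 300 = 300
  stock rod 8: 275 = 275
  stock rod 9: 275 = 275
  stock rod 10: 225 + 225 = 450
  stock rod 11: 200 = 200
No arrangement into 10 stock rods stays within capacity, so 11 is optimal.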